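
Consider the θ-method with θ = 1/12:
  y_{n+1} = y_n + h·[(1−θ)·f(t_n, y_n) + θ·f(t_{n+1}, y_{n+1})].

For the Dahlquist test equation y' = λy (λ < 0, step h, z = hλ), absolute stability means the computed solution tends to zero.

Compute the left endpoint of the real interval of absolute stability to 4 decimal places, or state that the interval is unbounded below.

z* = -2.4000.

On y'=λy, z=hλ:
  y_{n+1} = y_n + z·[11/12·y_n + 1/12·y_{n+1}] ⇒ (1 − 1/12z)y_{n+1} = (1 + 11/12z)y_n
  so R(z) = (1 + 11/12z)/(1 − 1/12z).

Solve |R(x)|<1 on ℝ⁻.
x=-0.5: |R|=0.5200
R=−1: 1+11/12x = −1+1/12x ⇒ -5/6x=2 ⇒ x=2/(-5/6)=-2.4000
Confirm numerically:
  x=-2.364: |R|=0.97494 <1
  x=-2.347: |R|=0.96306 <1
  x=-1.722: |R|=0.50590 <1
  x=-2.724: |R|=1.22005 >1
  x=-2.556: |R|=1.10717 >1
So |R|<1 on (-2.4000, 0).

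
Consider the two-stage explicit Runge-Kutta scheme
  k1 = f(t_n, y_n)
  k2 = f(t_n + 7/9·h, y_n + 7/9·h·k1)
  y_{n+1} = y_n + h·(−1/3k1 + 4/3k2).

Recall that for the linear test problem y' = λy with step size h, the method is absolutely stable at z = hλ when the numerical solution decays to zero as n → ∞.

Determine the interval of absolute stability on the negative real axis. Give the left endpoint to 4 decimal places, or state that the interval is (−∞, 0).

z∈(-0.9643,0).

Set f=λy, z=hλ:
  k1=λy_n ⇒ h·k1=z·y_n;  k2=λ(1+7/9z)y_n ⇒ h·k2=z(1+7/9z)y_n
  y_{n+1}/y_n = 1 − 1/3z + 4/3z(1+7/9z) = 1 + z + 28/27z²
  R(z) = 1 + z + 28/27z².

Find x<0 with |R(x)|<1.
x=-0.51: |R|=0.7597
R=1: x+28/27x²=0 ⇒ x=−27/28=-0.9643; min R=1−1/(4·28/27)=0.7589>−1
Confirm numerically:
  x=-0.931: |R|=0.96786 <1
  x=-0.755: |R|=0.83614 <1
  x=-0.618: |R|=0.77807 <1
  x=-1.442: |R|=1.71438 >1
  x=-1.401: |R|=1.63450 >1
Stable set (-0.9643, 0).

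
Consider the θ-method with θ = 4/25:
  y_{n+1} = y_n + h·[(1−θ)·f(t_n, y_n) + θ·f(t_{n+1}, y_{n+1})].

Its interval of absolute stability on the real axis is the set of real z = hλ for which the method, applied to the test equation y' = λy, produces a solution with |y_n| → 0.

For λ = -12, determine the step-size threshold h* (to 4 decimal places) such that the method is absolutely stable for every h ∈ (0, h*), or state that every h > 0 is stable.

Test eqn y'=λy, z=hλ:
  y_{n+1} = y_n + z·[21/25·y_n + 4/25·y_{n+1}] ⇒ (1 − 4/25z)y_{n+1} = (1 + 21/25z)y_n
  Hence R(z) = (1 + 21/25z)/(1 − 4/25z).

Find x<0 with |R(x)|<1.
x=-1.32: |R|=0.0898
R=−1: 1+21/25x = −1+4/25x ⇒ -17/25x=2 ⇒ x=2/(-17/25)=-2.9412
Confirm numerically:
  x=-2.722: |R|=0.89618 <1
  x=-2.200: |R|=0.62722 <1
  x=-1.487: |R|=0.20121 <1
  x=-1.220: |R|=0.02075 <1
  x=-3.334: |R|=1.17420 >1
  x=-3.019: |R|=1.03568 >1
  x=-2.981: |R|=1.01833 >1
Interval (-2.9412, 0).

(-2.9412,0); λ=-12 ⇒ h* = (50/17)/12 = 0.2451.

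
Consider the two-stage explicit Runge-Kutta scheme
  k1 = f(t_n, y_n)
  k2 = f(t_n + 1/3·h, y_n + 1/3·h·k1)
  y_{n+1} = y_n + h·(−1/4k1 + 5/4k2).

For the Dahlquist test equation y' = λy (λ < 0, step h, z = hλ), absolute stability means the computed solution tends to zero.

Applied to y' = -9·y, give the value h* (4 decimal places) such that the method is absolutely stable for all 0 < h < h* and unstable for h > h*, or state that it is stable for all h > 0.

(-2.4000,0); λ=-9 ⇒ h* = (12/5)/9 = 0.2667.

On y'=λy, z=hλ:
  k1=λy_n ⇒ h·k1=z·y_n;  k2=λ(1+1/3z)y_n ⇒ h·k2=z(1+1/3z)y_n
  y_{n+1}/y_n = 1 − 1/4z + 5/4z(1+1/3z) = 1 + z + 5/12z²
  R(z) = 1 + z + 5/12z².

Solve |R(x)|<1 on ℝ⁻.
x=-1.54: |R|=0.4482
R=1: x+5/12x²=0 ⇒ x=−12/5=-2.4000; min R=1−1/(4·5/12)=0.4000>−1
Confirm numerically:
  x=-2.078: |R|=0.72120 <1
  x=-1.604: |R|=0.46801 <1
  x=-1.229: |R|=0.40035 <1
  x=-2.927: |R|=1.64272 >1
  x=-2.847: |R|=1.53025 >1
Interval (-2.4000, 0).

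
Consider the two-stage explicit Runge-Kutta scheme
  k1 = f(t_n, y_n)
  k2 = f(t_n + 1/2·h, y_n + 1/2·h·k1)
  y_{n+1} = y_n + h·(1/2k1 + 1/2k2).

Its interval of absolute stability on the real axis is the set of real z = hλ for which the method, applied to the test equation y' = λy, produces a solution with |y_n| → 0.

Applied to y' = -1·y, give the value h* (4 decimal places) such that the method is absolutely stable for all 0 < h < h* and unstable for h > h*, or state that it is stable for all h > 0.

(-4.0000,0); λ=-1 ⇒ h* = (4)/1 = 4.0000.

Set f=λy, z=hλ:
  k1=λy_n ⇒ h·k1=z·y_n;  k2=λ(1+1/2z)y_n ⇒ h·k2=z(1+1/2z)y_n
  y_{n+1}/y_n = 1 + 1/2z + 1/2z(1+1/2z) = 1 + z + 1/4z²
  so R(z) = 1 + z + 1/4z².

Need |R(x)|<1, x<0.
x=-1.17: |R|=0.1722
R=1: x+1/4x²=0 ⇒ x=−4=-4.0000; min R=1−1/(4·1/4)=0.0000>−1
Confirm numerically:
  x=-3.953: |R|=0.95355 <1
  x=-3.900: |R|=0.90250 <1
  x=-3.691: |R|=0.71487 <1
  x=-3.122: |R|=0.31472 <1
  x=-4.591: |R|=1.67832 >1
  x=-4.207: |R|=1.21771 >1
So |R|<1 on (-4.0000, 0).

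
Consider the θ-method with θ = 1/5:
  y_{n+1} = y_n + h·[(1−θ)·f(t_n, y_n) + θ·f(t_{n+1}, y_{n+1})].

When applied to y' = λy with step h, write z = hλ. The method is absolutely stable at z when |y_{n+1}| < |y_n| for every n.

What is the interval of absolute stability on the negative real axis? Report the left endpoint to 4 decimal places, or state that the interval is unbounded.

z∈(-3.3333,0).

Test eqn y'=λy, z=hλ:
  y_{n+1} = y_n + z·[4/5·y_n + 1/5·y_{n+1}] ⇒ (1 − 1/5z)y_{n+1} = (1 + 4/5z)y_n
  so R(z) = (1 + 4/5z)/(1 − 1/5z).

Need |R(x)|<1, x<0.
x=-1.45: |R|=0.1240
R=−1: 1+4/5x = −1+1/5x ⇒ -3/5x=2 ⇒ x=2/(-3/5)=-3.3333
Confirm numerically:
  x=-2.690: |R|=0.74902 <1
  x=-2.543: |R|=0.68567 <1
  x=-2.372: |R|=0.60879 <1
  x=-1.795: |R|=0.32082 <1
  x=-3.911: |R|=1.19448 >1
  x=-3.497: |R|=1.05779 >1
  x=-3.455: |R|=1.04317 >1
So |R|<1 on (-3.3333, 0).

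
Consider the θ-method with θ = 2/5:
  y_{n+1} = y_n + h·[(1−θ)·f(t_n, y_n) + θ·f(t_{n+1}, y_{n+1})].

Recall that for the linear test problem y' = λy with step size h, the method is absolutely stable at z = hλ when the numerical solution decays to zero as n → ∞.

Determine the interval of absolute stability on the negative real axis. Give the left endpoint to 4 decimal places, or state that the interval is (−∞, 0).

Test eqn y'=λy, z=hλ:
  y_{n+1} = y_n + z·[3/5·y_n + 2/5·y_{n+1}] ⇒ (1 − 2/5z)y_{n+1} = (1 + 3/5z)y_n
  R(z) = (1 + 3/5z)/(1 − 2/5z).

Boundary: |R(x)|=1, x<0.
x=-1.2: |R|=0.1892
R=−1: 1+3/5x = −1+2/5x ⇒ -1/5x=2 ⇒ x=2/(-1/5)=-10.0000
Confirm numerically:
  x=-9.432: |R|=0.97620 <1
  x=-8.121: |R|=0.91154 <1
  x=-6.976: |R|=0.84044 <1
  x=-4.849: |R|=0.64954 <1
  x=-10.287: |R|=1.01122 >1
  x=-10.277: |R|=1.01084 >1
  x=-10.079: |R|=1.00314 >1
So |R|<1 on (-10.0000, 0).

z∈(-10.0000,0).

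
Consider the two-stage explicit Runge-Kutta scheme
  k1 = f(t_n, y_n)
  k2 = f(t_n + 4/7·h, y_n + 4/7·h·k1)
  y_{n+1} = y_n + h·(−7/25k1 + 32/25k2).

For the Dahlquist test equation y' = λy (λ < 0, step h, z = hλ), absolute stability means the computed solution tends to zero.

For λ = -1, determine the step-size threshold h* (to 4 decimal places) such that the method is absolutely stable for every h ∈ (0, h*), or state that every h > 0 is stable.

(-1.3672,0); λ=-1 ⇒ h* = (175/128)/1 = 1.3672.

With y'=λy (z=hλ):
  k1=λy_n ⇒ h·k1=z·y_n;  k2=λ(1+4/7z)y_n ⇒ h·k2=z(1+4/7z)y_n
  y_{n+1}/y_n = 1 − 7/25z + 32/25z(1+4/7z) = 1 + z + 128/175z²
  R(z) = 1 + z + 128/175z².

Find x<0 with |R(x)|<1.
x=-0.35: |R|=0.7396
R=1: x+128/175x²=0 ⇒ x=−175/128=-1.3672; min R=1−1/(4·128/175)=0.6582>−1
Confirm numerically:
  x=-0.864: |R|=0.68201 <1
  x=-0.798: |R|=0.66778 <1
  x=-0.703: |R|=0.65848 <1
  x=-1.957: |R|=1.84426 >1
  x=-1.909: |R|=1.75653 >1
  x=-1.860: |R|=1.67045 >1
Interval (-1.3672, 0).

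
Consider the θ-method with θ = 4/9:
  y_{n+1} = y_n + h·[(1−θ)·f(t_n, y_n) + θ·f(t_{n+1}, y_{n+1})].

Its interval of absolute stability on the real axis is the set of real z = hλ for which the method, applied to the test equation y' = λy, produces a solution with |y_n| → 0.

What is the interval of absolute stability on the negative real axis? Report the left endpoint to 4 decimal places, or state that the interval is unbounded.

z∈(-18.0000,0).

Test eqn y'=λy, z=hλ:
  y_{n+1} = y_n + z·[5/9·y_n + 4/9·y_{n+1}] ⇒ (1 − 4/9z)y_{n+1} = (1 + 5/9z)y_n
  ⇒ R(z) = (1 + 5/9z)/(1 − 4/9z).

Solve |R(x)|<1 on ℝ⁻.
x=-1.54: |R|=0.0858
R=−1: 1+5/9x = −1+4/9x ⇒ -1/9x=2 ⇒ x=2/(-1/9)=-18.0000
Confirm numerically:
  x=-17.327: |R|=0.99141 <1
  x=-13.022: |R|=0.91851 <1
  x=-7.825: |R|=0.74752 <1
  x=-18.377: |R|=1.00457 >1
  x=-18.358: |R|=1.00434 >1
  x=-18.238: |R|=1.00290 >1
So |R|<1 on (-18.0000, 0).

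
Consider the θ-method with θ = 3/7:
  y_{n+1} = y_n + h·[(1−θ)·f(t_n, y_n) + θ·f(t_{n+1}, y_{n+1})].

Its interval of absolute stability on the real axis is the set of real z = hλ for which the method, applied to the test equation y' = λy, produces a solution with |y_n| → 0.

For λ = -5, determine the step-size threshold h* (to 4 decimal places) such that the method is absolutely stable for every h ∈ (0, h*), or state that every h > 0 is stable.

Set f=λy, z=hλ:
  y_{n+1} = y_n + z·[4/7·y_n + 3/7·y_{n+1}] ⇒ (1 − 3/7z)y_{n+1} = (1 + 4/7z)y_n
  Hence R(z) = (1 + 4/7z)/(1 − 3/7z).

Boundary: |R(x)|=1, x<0.
x=-0.49: |R|=0.5950
R=−1: 1+4/7x = −1+3/7x ⇒ -1/7x=2 ⇒ x=2/(-1/7)=-14.0000
Confirm numerically:
  x=-9.549: |R|=0.87514 <1
  x=-7.524: |R|=0.78101 <1
  x=-6.353: |R|=0.70655 <1
  x=-14.447: |R|=1.00888 >1
  x=-14.344: |R|=1.00688 >1
  x=-14.058: |R|=1.00118 >1
So |R|<1 on (-14.0000, 0).

(-14.0000,0); λ=-5 ⇒ h* = (14)/5 = 2.8000.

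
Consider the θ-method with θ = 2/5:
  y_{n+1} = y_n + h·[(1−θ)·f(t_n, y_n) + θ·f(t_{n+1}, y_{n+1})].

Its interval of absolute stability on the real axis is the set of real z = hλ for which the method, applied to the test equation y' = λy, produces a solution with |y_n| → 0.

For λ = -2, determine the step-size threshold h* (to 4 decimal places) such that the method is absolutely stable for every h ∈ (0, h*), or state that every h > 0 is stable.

(-10.0000,0); λ=-2 ⇒ h* = (10)/2 = 5.0000.

Set f=λy, z=hλ:
  y_{n+1} = y_n + z·[3/5·y_n + 2/5·y_{n+1}] ⇒ (1 − 2/5z)y_{n+1} = (1 + 3/5z)y_n
  so R(z) = (1 + 3/5z)/(1 − 2/5z).

Boundary: |R(x)|=1, x<0.
x=-0.59: |R|=0.5227
R=−1: 1+3/5x = −1+2/5x ⇒ -1/5x=2 ⇒ x=2/(-1/5)=-10.0000
Confirm numerically:
  x=-8.420: |R|=0.92766 <1
  x=-7.188: |R|=0.85487 <1
  x=-5.874: |R|=0.75364 <1
  x=-4.816: |R|=0.64571 <1
  x=-10.289: |R|=1.01130 >1
  x=-10.074: |R|=1.00294 >1
  x=-10.050: |R|=1.00199 >1
Interval (-10.0000, 0).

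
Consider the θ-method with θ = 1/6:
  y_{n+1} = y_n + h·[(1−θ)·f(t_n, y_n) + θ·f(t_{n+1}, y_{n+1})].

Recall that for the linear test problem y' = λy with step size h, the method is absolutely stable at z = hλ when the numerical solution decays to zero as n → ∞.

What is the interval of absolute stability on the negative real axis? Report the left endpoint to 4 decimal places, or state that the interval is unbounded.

With y'=λy (z=hλ):
  y_{n+1} = y_n + z·[5/6·y_n + 1/6·y_{n+1}] ⇒ (1 − 1/6z)y_{n+1} = (1 + 5/6z)y_n
  so R(z) = (1 + 5/6z)/(1 − 1/6z).

Find x<0 with |R(x)|<1.
x=-0.81: |R|=0.2863
R=−1: 1+5/6x = −1+1/6x ⇒ -2/3x=2 ⇒ x=2/(-2/3)=-3.0000
Confirm numerically:
  x=-2.859: |R|=0.93634 <1
  x=-1.599: |R|=0.26253 <1
  x=-1.550: |R|=0.23179 <1
  x=-1.270: |R|=0.04814 <1
  x=-3.364: |R|=1.15549 >1
  x=-3.166: |R|=1.07244 >1
  x=-3.073: |R|=1.03218 >1
Interval (-3.0000, 0).

(-3.0000, 0).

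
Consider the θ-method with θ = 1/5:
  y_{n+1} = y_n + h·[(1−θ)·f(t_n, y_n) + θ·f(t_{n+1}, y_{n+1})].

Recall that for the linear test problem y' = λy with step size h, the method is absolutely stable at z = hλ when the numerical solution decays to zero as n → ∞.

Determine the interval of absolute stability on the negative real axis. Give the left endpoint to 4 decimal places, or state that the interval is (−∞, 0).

On y'=λy, z=hλ:
  y_{n+1} = y_n + z·[4/5·y_n + 1/5·y_{n+1}] ⇒ (1 − 1/5z)y_{n+1} = (1 + 4/5z)y_n
  so R(z) = (1 + 4/5z)/(1 − 1/5z).

Find x<0 with |R(x)|<1.
x=-1.4: |R|=0.0937
R=−1: 1+4/5x = −1+1/5x ⇒ -3/5x=2 ⇒ x=2/(-3/5)=-3.3333
Confirm numerically:
  x=-3.132: |R|=0.92573 <1
  x=-2.328: |R|=0.58843 <1
  x=-2.278: |R|=0.56499 <1
  x=-1.519: |R|=0.16506 <1
  x=-3.921: |R|=1.19762 >1
  x=-3.506: |R|=1.06090 >1
Stable set (-3.3333, 0).

(-3.3333, 0).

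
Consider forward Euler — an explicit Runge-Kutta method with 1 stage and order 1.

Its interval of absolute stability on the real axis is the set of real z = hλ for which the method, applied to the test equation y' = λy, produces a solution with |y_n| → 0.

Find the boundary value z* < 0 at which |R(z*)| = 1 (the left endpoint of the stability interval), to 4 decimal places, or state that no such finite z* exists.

Test eqn y'=λy, z=hλ:
  order 1, 1-stage ⇒ R(z)=1+z
  (e.g. R(-1.61)=-0.61000, |R|=0.61000)

Solve |R(x)|<1 on ℝ⁻.
x=-1.61: |R|=0.6100
|R(-2.21)|=1.2100 |R(-1.52)|=0.5200 |R(-0.6)|=0.4000
Bisect:
  x_lo=-2.7093 |R|=1.7093  x_hi=-0.1585 |R|=0.8415
  mid=-1.43391 |R|=0.43391 →hi
  mid=-2.07163 |R|=1.07163 →lo
  mid=-1.75277 |R|=0.75277 →hi
  mid=-1.91220 |R|=0.91220 →hi
  mid=-1.99191 |R|=0.99191 →hi
  mid=-2.03177 |R|=1.03177 →lo
  mid=-2.01184 |R|=1.01184 →lo
  mid=-2.00188 |R|=1.00188 →lo
  mid=-1.99689 |R|=0.99689 →hi
  ...
  [-2.00001,-1.99985] ⇒ x*=-2.0000
Stable set (-2.0000, 0).

left endpoint -2.0000.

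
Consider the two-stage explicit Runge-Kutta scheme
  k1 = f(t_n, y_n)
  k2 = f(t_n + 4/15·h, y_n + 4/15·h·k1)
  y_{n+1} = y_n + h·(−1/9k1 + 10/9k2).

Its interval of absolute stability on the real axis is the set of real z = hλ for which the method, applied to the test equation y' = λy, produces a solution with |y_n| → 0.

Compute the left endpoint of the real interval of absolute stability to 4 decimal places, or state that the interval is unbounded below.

With y'=λy (z=hλ):
  k1=λy_n ⇒ h·k1=z·y_n;  k2=λ(1+4/15z)y_n ⇒ h·k2=z(1+4/15z)y_n
  y_{n+1}/y_n = 1 − 1/9z + 10/9z(1+4/15z) = 1 + z + 8/27z²
  R(z) = 1 + z + 8/27z².

Solve |R(x)|<1 on ℝ⁻.
x=-1.72: |R|=0.1566
R=1: x+8/27x²=0 ⇒ x=−27/8=-3.3750; min R=1−1/(4·8/27)=0.1562>−1
Confirm numerically:
  x=-2.954: |R|=0.63152 <1
  x=-2.104: |R|=0.20765 <1
  x=-2.023: |R|=0.18960 <1
  x=-3.974: |R|=1.70531 >1
  x=-3.659: |R|=1.30790 >1
Interval (-3.3750, 0).

z* = -3.3750.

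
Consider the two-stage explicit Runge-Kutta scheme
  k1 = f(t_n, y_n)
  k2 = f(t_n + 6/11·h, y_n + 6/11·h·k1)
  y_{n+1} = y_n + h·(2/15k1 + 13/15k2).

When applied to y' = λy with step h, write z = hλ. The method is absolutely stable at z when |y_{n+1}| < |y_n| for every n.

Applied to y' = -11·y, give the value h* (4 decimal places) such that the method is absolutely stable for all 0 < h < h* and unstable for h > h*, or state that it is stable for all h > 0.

Set f=λy, z=hλ:
  k1=λy_n ⇒ h·k1=z·y_n;  k2=λ(1+6/11z)y_n ⇒ h·k2=z(1+6/11z)y_n
  y_{n+1}/y_n = 1 + 2/15z + 13/15z(1+6/11z) = 1 + z + 26/55z²
  so R(z) = 1 + z + 26/55z².

Solve |R(x)|<1 on ℝ⁻.
x=-0.61: |R|=0.5659
R=1: x+26/55x²=0 ⇒ x=−55/26=-2.1154; min R=1−1/(4·26/55)=0.4712>−1
Confirm numerically:
  x=-1.837: |R|=0.75825 <1
  x=-1.503: |R|=0.56490 <1
  x=-1.228: |R|=0.48487 <1
  x=-1.137: |R|=0.47413 <1
  x=-2.395: |R|=1.31658 >1
  x=-2.178: |R|=1.06447 >1
Interval (-2.1154, 0).

(-2.1154,0); λ=-11 ⇒ h* = (55/26)/11 = 0.1923.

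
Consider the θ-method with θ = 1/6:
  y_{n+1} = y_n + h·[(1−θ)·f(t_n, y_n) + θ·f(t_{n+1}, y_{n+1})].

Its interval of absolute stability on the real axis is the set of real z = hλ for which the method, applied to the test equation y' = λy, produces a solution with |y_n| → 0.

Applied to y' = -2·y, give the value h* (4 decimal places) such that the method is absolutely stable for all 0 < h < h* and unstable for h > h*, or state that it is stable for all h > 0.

(-3.0000,0); λ=-2 ⇒ h* = (3)/2 = 1.5000.

Set f=λy, z=hλ:
  y_{n+1} = y_n + z·[5/6·y_n + 1/6·y_{n+1}] ⇒ (1 − 1/6z)y_{n+1} = (1 + 5/6z)y_n
  Hence R(z) = (1 + 5/6z)/(1 − 1/6z).

Find x<0 with |R(x)|<1.
x=-1.31: |R|=0.0752
R=−1: 1+5/6x = −1+1/6x ⇒ -2/3x=2 ⇒ x=2/(-2/3)=-3.0000
Confirm numerically:
  x=-2.605: |R|=0.81639 <1
  x=-2.193: |R|=0.60601 <1
  x=-2.125: |R|=0.56923 <1
  x=-3.452: |R|=1.19128 >1
  x=-3.207: |R|=1.08993 >1
  x=-3.101: |R|=1.04439 >1
So |R|<1 on (-3.0000, 0).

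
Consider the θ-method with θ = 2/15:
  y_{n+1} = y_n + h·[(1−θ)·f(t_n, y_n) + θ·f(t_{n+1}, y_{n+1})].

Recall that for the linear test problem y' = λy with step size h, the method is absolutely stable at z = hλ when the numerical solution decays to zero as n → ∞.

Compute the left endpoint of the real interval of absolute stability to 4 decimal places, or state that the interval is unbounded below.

Set f=λy, z=hλ:
  y_{n+1} = y_n + z·[13/15·y_n + 2/15·y_{n+1}] ⇒ (1 − 2/15z)y_{n+1} = (1 + 13/15z)y_n
  ⇒ R(z) = (1 + 13/15z)/(1 − 2/15z).

Need |R(x)|<1, x<0.
x=-1.48: |R|=0.2361
R=−1: 1+13/15x = −1+2/15x ⇒ -11/15x=2 ⇒ x=2/(-11/15)=-2.7273
Confirm numerically:
  x=-2.319: |R|=0.77131 <1
  x=-2.058: |R|=0.61488 <1
  x=-1.373: |R|=0.16054 <1
  x=-1.143: |R|=0.00816 <1
  x=-3.318: |R|=1.30033 >1
  x=-3.281: |R|=1.28249 >1
Stable set (-2.7273, 0).

left endpoint -2.7273.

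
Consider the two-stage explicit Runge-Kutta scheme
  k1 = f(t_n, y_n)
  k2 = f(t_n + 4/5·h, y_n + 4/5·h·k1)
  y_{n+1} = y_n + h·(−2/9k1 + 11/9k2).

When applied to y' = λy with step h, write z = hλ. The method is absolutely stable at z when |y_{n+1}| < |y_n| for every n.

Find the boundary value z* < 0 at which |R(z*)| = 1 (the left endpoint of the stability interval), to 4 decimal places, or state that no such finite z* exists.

z* = -1.0227.

Test eqn y'=λy, z=hλ:
  k1=λy_n ⇒ h·k1=z·y_n;  k2=λ(1+4/5z)y_n ⇒ h·k2=z(1+4/5z)y_n
  y_{n+1}/y_n = 1 − 2/9z + 11/9z(1+4/5z) = 1 + z + 44/45z²
  Hence R(z) = 1 + z + 44/45z².

Solve |R(x)|<1 on ℝ⁻.
x=-0.69: |R|=0.7755
R=1: x+44/45x²=0 ⇒ x=−45/44=-1.0227; min R=1−1/(4·44/45)=0.7443>−1
Confirm numerically:
  x=-0.931: |R|=0.91650 <1
  x=-0.877: |R|=0.87504 <1
  x=-0.525: |R|=0.74450 <1
  x=-0.464: |R|=0.74651 <1
  x=-1.300: |R|=1.35244 >1
  x=-1.180: |R|=1.18146 >1
  x=-1.152: |R|=1.14561 >1
Interval (-1.0227, 0).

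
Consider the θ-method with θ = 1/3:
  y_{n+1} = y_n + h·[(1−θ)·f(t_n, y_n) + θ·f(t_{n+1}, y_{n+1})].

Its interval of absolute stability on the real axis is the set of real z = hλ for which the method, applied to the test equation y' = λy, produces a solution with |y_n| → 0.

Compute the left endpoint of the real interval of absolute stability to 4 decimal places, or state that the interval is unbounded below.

Test eqn y'=λy, z=hλ:
  y_{n+1} = y_n + z·[2/3·y_n + 1/3·y_{n+1}] ⇒ (1 − 1/3z)y_{n+1} = (1 + 2/3z)y_n
  ⇒ R(z) = (1 + 2/3z)/(1 − 1/3z).

Find x<0 with |R(x)|<1.
x=-1.26: |R|=0.1127
R=−1: 1+2/3x = −1+1/3x ⇒ -1/3x=2 ⇒ x=2/(-1/3)=-6.0000
Confirm numerically:
  x=-3.719: |R|=0.66051 <1
  x=-3.480: |R|=0.61111 <1
  x=-2.923: |R|=0.48050 <1
  x=-2.676: |R|=0.41438 <1
  x=-6.454: |R|=1.04802 >1
  x=-6.430: |R|=1.04560 >1
So |R|<1 on (-6.0000, 0).

left endpoint -6.0000.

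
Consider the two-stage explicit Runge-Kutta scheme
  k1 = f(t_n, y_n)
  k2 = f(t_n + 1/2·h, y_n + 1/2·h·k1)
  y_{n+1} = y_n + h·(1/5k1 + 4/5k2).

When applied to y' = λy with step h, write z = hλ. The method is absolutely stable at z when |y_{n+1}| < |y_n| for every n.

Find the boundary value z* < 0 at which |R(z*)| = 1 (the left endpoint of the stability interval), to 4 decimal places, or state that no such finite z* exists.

z* = -2.5000.

Set f=λy, z=hλ:
  k1=λy_n ⇒ h·k1=z·y_n;  k2=λ(1+1/2z)y_n ⇒ h·k2=z(1+1/2z)y_n
  y_{n+1}/y_n = 1 + 1/5z + 4/5z(1+1/2z) = 1 + z + 2/5z²
  Hence R(z) = 1 + z + 2/5z².

Need |R(x)|<1, x<0.
x=-1.75: |R|=0.4750
R=1: x+2/5x²=0 ⇒ x=−5/2=-2.5000; min R=1−1/(4·2/5)=0.3750>−1
Confirm numerically:
  x=-2.453: |R|=0.95388 <1
  x=-2.355: |R|=0.86341 <1
  x=-1.421: |R|=0.38670 <1
  x=-1.416: |R|=0.38602 <1
  x=-2.728: |R|=1.24879 >1
  x=-2.688: |R|=1.20214 >1
  x=-2.603: |R|=1.10724 >1
So |R|<1 on (-2.5000, 0).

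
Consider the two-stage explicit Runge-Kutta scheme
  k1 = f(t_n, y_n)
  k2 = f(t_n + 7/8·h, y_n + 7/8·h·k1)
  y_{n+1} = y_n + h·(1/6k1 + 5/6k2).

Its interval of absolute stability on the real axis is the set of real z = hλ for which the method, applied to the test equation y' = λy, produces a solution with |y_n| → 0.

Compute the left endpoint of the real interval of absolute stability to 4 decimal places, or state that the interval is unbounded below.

With y'=λy (z=hλ):
  k1=λy_n ⇒ h·k1=z·y_n;  k2=λ(1+7/8z)y_n ⇒ h·k2=z(1+7/8z)y_n
  y_{n+1}/y_n = 1 + 1/6z + 5/6z(1+7/8z) = 1 + z + 35/48z²
  R(z) = 1 + z + 35/48z².

Find x<0 with |R(x)|<1.
x=-1.74: |R|=1.4676
R=1: x+35/48x²=0 ⇒ x=−48/35=-1.3714; min R=1−1/(4·35/48)=0.6571>−1
Confirm numerically:
  x=-0.974: |R|=0.71774 <1
  x=-0.891: |R|=0.68787 <1
  x=-0.784: |R|=0.66419 <1
  x=-0.727: |R|=0.65839 <1
  x=-1.889: |R|=1.71290 >1
  x=-1.586: |R|=1.24814 >1
Interval (-1.3714, 0).

left endpoint -1.3714.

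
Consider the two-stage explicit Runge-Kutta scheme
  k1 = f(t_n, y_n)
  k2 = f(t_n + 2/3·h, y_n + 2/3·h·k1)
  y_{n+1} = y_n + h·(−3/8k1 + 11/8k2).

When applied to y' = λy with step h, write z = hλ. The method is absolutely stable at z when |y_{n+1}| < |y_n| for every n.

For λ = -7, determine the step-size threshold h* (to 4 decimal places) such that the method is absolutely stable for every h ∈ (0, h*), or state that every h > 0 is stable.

(-1.0909,0); λ=-7 ⇒ h* = (12/11)/7 = 0.1558.

On y'=λy, z=hλ:
  k1=λy_n ⇒ h·k1=z·y_n;  k2=λ(1+2/3z)y_n ⇒ h·k2=z(1+2/3z)y_n
  y_{n+1}/y_n = 1 − 3/8z + 11/8z(1+2/3z) = 1 + z + 11/12z²
  R(z) = 1 + z + 11/12z².

Need |R(x)|<1, x<0.
x=-0.86: |R|=0.8180
R=1: x+11/12x²=0 ⇒ x=−12/11=-1.0909; min R=1−1/(4·11/12)=0.7273>−1
Confirm numerically:
  x=-1.004: |R|=0.92001 <1
  x=-0.963: |R|=0.88709 <1
  x=-0.838: |R|=0.80572 <1
  x=-1.433: |R|=1.44936 >1
  x=-1.303: |R|=1.25332 >1
  x=-1.171: |R|=1.08597 >1
Stable set (-1.0909, 0).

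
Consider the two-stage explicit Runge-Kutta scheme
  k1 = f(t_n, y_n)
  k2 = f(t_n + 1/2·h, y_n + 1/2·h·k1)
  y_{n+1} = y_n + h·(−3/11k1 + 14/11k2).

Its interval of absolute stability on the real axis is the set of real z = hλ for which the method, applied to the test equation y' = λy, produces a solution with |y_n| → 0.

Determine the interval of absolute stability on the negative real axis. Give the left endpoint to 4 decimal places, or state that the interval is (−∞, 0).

(-1.5714, 0).

With y'=λy (z=hλ):
  k1=λy_n ⇒ h·k1=z·y_n;  k2=λ(1+1/2z)y_n ⇒ h·k2=z(1+1/2z)y_n
  y_{n+1}/y_n = 1 − 3/11z + 14/11z(1+1/2z) = 1 + z + 7/11z²
  so R(z) = 1 + z + 7/11z².

Need |R(x)|<1, x<0.
x=-1.59: |R|=1.0188
R=1: x+7/11x²=0 ⇒ x=−11/7=-1.5714; min R=1−1/(4·7/11)=0.6071>−1
Confirm numerically:
  x=-1.207: |R|=0.72009 <1
  x=-1.177: |R|=0.70457 <1
  x=-1.105: |R|=0.67202 <1
  x=-2.127: |R|=1.75199 >1
  x=-1.893: |R|=1.38738 >1
So |R|<1 on (-1.5714, 0).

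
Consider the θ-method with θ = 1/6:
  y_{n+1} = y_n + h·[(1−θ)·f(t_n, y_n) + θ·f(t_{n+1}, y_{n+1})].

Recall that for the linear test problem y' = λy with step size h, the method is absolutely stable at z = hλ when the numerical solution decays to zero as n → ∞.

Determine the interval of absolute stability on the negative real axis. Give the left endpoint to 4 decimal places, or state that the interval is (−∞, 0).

Set f=λy, z=hλ:
  y_{n+1} = y_n + z·[5/6·y_n + 1/6·y_{n+1}] ⇒ (1 − 1/6z)y_{n+1} = (1 + 5/6z)y_n
  so R(z) = (1 + 5/6z)/(1 − 1/6z).

Solve |R(x)|<1 on ℝ⁻.
x=-0.85: |R|=0.2555
R=−1: 1+5/6x = −1+1/6x ⇒ -2/3x=2 ⇒ x=2/(-2/3)=-3.0000
Confirm numerically:
  x=-2.518: |R|=0.77366 <1
  x=-2.022: |R|=0.51234 <1
  x=-1.693: |R|=0.32042 <1
  x=-3.564: |R|=1.23588 >1
  x=-3.529: |R|=1.22206 >1
Interval (-3.0000, 0).

(-3.0000, 0).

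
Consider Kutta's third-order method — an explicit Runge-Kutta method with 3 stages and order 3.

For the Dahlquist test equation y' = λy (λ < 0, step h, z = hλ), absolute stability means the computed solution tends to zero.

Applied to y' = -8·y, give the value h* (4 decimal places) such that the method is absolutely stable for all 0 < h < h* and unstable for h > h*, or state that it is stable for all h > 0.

On y'=λy, z=hλ:
  order 3, 3-stage ⇒ R(z)=1+z+z^2/2+z^3/6
  (e.g. R(-1.47)=0.08103, |R|=0.08103)

Need |R(x)|<1, x<0.
x=-1.47: |R|=0.0810
|R(-2.57)|=1.0966 |R(-1.39)|=0.1284 |R(-1.06)|=0.3033
Bisect:
  x_lo=-3.0442 |R|=2.1126  x_hi=-0.0908 |R|=0.9132
  mid=-1.56754 |R|=0.01910 →hi
  mid=-2.30589 |R|=0.69078 →hi
  mid=-2.67507 |R|=1.28753 →lo
  mid=-2.49048 |R|=0.96376 →hi
  mid=-2.58277 |R|=1.11890 →lo
  mid=-2.53662 |R|=1.03970 →lo
  mid=-2.51355 |R|=1.00133 →lo
  mid=-2.50201 |R|=0.98244 →hi
  mid=-2.50778 |R|=0.99186 →hi
  ...
  [-2.51283,-2.51265] ⇒ x*=-2.5127
Stable set (-2.5127, 0).

(-2.5127,0); λ=-8 ⇒ h* = 0.3141.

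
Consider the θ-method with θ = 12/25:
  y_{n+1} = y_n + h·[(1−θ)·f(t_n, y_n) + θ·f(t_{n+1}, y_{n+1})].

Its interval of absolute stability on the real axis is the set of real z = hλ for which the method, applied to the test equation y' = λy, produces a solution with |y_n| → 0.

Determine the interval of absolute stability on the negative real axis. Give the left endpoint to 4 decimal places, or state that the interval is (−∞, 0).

On y'=λy, z=hλ:
  y_{n+1} = y_n + z·[13/25·y_n + 12/25·y_{n+1}] ⇒ (1 − 12/25z)y_{n+1} = (1 + 13/25z)y_n
  so R(z) = (1 + 13/25z)/(1 − 12/25z).

Find x<0 with |R(x)|<1.
x=-1.8: |R|=0.0343
R=−1: 1+13/25x = −1+12/25x ⇒ -1/25x=2 ⇒ x=2/(-1/25)=-50.0000
Confirm numerically:
  x=-46.491: |R|=0.99398 <1
  x=-42.230: |R|=0.98539 <1
  x=-31.478: |R|=0.95401 <1
  x=-50.405: |R|=1.00064 >1
  x=-50.145: |R|=1.00023 >1
So |R|<1 on (-50.0000, 0).

(-50.0000, 0).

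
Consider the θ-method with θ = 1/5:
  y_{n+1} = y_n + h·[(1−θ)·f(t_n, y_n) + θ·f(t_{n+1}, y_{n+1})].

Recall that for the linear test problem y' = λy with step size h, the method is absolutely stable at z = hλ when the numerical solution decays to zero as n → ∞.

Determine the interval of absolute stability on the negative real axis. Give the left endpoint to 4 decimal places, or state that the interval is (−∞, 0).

z∈(-3.3333,0).

Set f=λy, z=hλ:
  y_{n+1} = y_n + z·[4/5·y_n + 1/5·y_{n+1}] ⇒ (1 − 1/5z)y_{n+1} = (1 + 4/5z)y_n
  Hence R(z) = (1 + 4/5z)/(1 − 1/5z).

Need |R(x)|<1, x<0.
x=-1.51: |R|=0.1598
R=−1: 1+4/5x = −1+1/5x ⇒ -3/5x=2 ⇒ x=2/(-3/5)=-3.3333
Confirm numerically:
  x=-2.993: |R|=0.87226 <1
  x=-2.822: |R|=0.80389 <1
  x=-2.034: |R|=0.44583 <1
  x=-1.706: |R|=0.27200 <1
  x=-3.711: |R|=1.13007 >1
  x=-3.649: |R|=1.10949 >1
  x=-3.428: |R|=1.03370 >1
Interval (-3.3333, 0).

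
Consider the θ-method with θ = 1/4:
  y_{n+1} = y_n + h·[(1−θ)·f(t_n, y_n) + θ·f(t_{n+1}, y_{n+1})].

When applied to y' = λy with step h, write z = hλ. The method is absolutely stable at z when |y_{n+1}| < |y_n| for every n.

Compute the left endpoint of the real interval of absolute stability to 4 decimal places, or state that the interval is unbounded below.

On y'=λy, z=hλ:
  y_{n+1} = y_n + z·[3/4·y_n + 1/4·y_{n+1}] ⇒ (1 − 1/4z)y_{n+1} = (1 + 3/4z)y_n
  so R(z) = (1 + 3/4z)/(1 − 1/4z).

Boundary: |R(x)|=1, x<0.
x=-1.03: |R|=0.1809
R=−1: 1+3/4x = −1+1/4x ⇒ -1/2x=2 ⇒ x=2/(-1/2)=-4.0000
Confirm numerically:
  x=-3.667: |R|=0.91313 <1
  x=-3.637: |R|=0.90494 <1
  x=-3.072: |R|=0.73756 <1
  x=-1.923: |R|=0.29867 <1
  x=-4.541: |R|=1.12668 >1
  x=-4.430: |R|=1.10202 >1
  x=-4.154: |R|=1.03777 >1
So |R|<1 on (-4.0000, 0).

left endpoint -4.0000.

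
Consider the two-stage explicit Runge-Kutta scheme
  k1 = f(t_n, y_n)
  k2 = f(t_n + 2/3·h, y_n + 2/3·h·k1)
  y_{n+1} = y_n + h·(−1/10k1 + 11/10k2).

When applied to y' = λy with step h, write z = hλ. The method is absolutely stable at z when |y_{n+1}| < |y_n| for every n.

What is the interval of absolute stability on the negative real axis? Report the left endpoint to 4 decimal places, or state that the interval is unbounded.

(-1.3636, 0).

Test eqn y'=λy, z=hλ:
  k1=λy_n ⇒ h·k1=z·y_n;  k2=λ(1+2/3z)y_n ⇒ h·k2=z(1+2/3z)y_n
  y_{n+1}/y_n = 1 − 1/10z + 11/10z(1+2/3z) = 1 + z + 11/15z²
  R(z) = 1 + z + 11/15z².

Solve |R(x)|<1 on ℝ⁻.
x=-0.67: |R|=0.6592
R=1: x+11/15x²=0 ⇒ x=−15/11=-1.3636; min R=1−1/(4·11/15)=0.6591>−1
Confirm numerically:
  x=-1.192: |R|=0.84997 <1
  x=-1.114: |R|=0.79606 <1
  x=-0.593: |R|=0.66488 <1
  x=-1.951: |R|=1.84036 >1
  x=-1.469: |R|=1.11350 >1
Interval (-1.3636, 0).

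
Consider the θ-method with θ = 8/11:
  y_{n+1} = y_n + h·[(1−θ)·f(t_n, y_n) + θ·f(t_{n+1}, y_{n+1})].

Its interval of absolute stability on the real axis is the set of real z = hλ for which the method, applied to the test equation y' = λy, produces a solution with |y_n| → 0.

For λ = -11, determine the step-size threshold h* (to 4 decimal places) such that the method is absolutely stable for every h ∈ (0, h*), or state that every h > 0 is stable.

Set f=λy, z=hλ:
  y_{n+1} = y_n + z·[3/11·y_n + 8/11·y_{n+1}] ⇒ (1 − 8/11z)y_{n+1} = (1 + 3/11z)y_n
  R(z) = (1 + 3/11z)/(1 − 8/11z).

Boundary: |R(x)|=1, x<0.
x=-0.3: |R|=0.7537
x=-2: |R|=0.1852
x=-10: |R|=0.2088
x=-100: |R|=0.3564
θ=8/11≥1/2 ⇒ |1+3/11x|<|1−8/11x| ∀x<0 ⇒ unbounded interval.

unbounded; (−∞, 0). Any h>0 works for λ=-11.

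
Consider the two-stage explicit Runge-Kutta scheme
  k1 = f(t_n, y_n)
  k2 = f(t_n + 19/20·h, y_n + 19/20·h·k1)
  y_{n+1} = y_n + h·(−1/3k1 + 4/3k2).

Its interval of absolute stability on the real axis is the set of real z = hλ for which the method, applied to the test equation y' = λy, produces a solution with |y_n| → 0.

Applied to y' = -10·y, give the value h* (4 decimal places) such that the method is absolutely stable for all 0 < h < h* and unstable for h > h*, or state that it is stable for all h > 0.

Set f=λy, z=hλ:
  k1=λy_n ⇒ h·k1=z·y_n;  k2=λ(1+19/20z)y_n ⇒ h·k2=z(1+19/20z)y_n
  y_{n+1}/y_n = 1 − 1/3z + 4/3z(1+19/20z) = 1 + z + 19/15z²
  R(z) = 1 + z + 19/15z².

Boundary: |R(x)|=1, x<0.
x=-1.74: |R|=3.0950
R=1: x+19/15x²=0 ⇒ x=−15/19=-0.7895; min R=1−1/(4·19/15)=0.8026>−1
Confirm numerically:
  x=-0.527: |R|=0.82479 <1
  x=-0.431: |R|=0.80430 <1
  x=-0.356: |R|=0.80453 <1
  x=-1.004: |R|=1.27282 >1
  x=-0.933: |R|=1.16962 >1
  x=-0.822: |R|=1.03387 >1
Stable set (-0.7895, 0).

(-0.7895,0); λ=-10 ⇒ h* = (15/19)/10 = 0.0789.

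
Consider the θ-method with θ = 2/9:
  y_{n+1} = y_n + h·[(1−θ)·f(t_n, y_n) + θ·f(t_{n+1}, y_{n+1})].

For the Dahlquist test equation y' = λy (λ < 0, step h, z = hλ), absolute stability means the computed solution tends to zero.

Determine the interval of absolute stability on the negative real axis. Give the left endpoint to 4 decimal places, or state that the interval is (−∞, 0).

Test eqn y'=λy, z=hλ:
  y_{n+1} = y_n + z·[7/9·y_n + 2/9·y_{n+1}] ⇒ (1 − 2/9z)y_{n+1} = (1 + 7/9z)y_n
  so R(z) = (1 + 7/9z)/(1 − 2/9z).

Need |R(x)|<1, x<0.
x=-0.93: |R|=0.2293
R=−1: 1+7/9x = −1+2/9x ⇒ -5/9x=2 ⇒ x=2/(-5/9)=-3.6000
Confirm numerically:
  x=-3.552: |R|=0.98510 <1
  x=-2.873: |R|=0.75349 <1
  x=-2.285: |R|=0.51548 <1
  x=-1.491: |R|=0.11993 <1
  x=-4.140: |R|=1.15625 >1
  x=-3.686: |R|=1.02626 >1
  x=-3.662: |R|=1.01899 >1
Interval (-3.6000, 0).

z∈(-3.6000,0).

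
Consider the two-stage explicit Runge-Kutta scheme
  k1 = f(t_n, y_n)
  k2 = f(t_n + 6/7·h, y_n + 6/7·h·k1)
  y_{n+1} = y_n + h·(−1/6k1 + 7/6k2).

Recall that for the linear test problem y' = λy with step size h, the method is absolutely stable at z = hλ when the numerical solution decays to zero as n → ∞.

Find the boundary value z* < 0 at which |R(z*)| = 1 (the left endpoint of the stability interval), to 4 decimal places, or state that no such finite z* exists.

z* = -1.0000.

On y'=λy, z=hλ:
  k1=λy_n ⇒ h·k1=z·y_n;  k2=λ(1+6/7z)y_n ⇒ h·k2=z(1+6/7z)y_n
  y_{n+1}/y_n = 1 − 1/6z + 7/6z(1+6/7z) = 1 + z + z²
  Hence R(z) = 1 + z + z².

Boundary: |R(x)|=1, x<0.
x=-1.42: |R|=1.5964
R=1: x+1x²=0 ⇒ x=−1=-1.0000; min R=1−1/(4·1)=0.7500>−1
Confirm numerically:
  x=-0.926: |R|=0.93148 <1
  x=-0.813: |R|=0.84797 <1
  x=-0.652: |R|=0.77310 <1
  x=-1.462: |R|=1.67544 >1
  x=-1.422: |R|=1.60008 >1
  x=-1.184: |R|=1.21786 >1
So |R|<1 on (-1.0000, 0).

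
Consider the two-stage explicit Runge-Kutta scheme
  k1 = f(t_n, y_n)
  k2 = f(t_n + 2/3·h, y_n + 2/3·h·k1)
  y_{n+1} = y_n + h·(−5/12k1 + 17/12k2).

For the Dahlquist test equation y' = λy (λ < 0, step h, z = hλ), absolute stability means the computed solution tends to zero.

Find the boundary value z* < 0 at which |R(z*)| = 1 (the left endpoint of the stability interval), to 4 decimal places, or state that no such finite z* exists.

On y'=λy, z=hλ:
  k1=λy_n ⇒ h·k1=z·y_n;  k2=λ(1+2/3z)y_n ⇒ h·k2=z(1+2/3z)y_n
  y_{n+1}/y_n = 1 − 5/12z + 17/12z(1+2/3z) = 1 + z + 17/18z²
  R(z) = 1 + z + 17/18z².

Boundary: |R(x)|=1, x<0.
x=-1.76: |R|=2.1655
R=1: x+17/18x²=0 ⇒ x=−18/17=-1.0588; min R=1−1/(4·17/18)=0.7353>−1
Confirm numerically:
  x=-0.771: |R|=0.79042 <1
  x=-0.546: |R|=0.73555 <1
  x=-0.492: |R|=0.73662 <1
  x=-1.493: |R|=1.61221 >1
  x=-1.320: |R|=1.32560 >1
  x=-1.238: |R|=1.20950 >1
Stable set (-1.0588, 0).

z* = -1.0588.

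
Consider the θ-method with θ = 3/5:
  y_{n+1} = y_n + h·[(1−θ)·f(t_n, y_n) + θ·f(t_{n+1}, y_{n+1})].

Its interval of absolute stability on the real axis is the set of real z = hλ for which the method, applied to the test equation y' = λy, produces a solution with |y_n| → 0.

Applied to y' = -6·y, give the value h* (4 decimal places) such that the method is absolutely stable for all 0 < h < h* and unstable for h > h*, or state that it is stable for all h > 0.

Set f=λy, z=hλ:
  y_{n+1} = y_n + z·[2/5·y_n + 3/5·y_{n+1}] ⇒ (1 − 3/5z)y_{n+1} = (1 + 2/5z)y_n
  Hence R(z) = (1 + 2/5z)/(1 − 3/5z).

Need |R(x)|<1, x<0.
x=-0.79: |R|=0.4640
x=-2: |R|=0.0909
x=-10: |R|=0.4286
x=-100: |R|=0.6393
θ=3/5≥1/2 ⇒ |1+2/5x|<|1−3/5x| ∀x<0 ⇒ stable on all of ℝ⁻.

interval (−∞, 0). Any h>0 works for λ=-6.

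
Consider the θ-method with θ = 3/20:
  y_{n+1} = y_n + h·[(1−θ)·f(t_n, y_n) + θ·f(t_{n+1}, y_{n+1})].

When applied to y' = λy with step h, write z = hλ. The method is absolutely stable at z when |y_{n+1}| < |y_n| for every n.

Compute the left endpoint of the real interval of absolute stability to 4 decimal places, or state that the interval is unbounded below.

left endpoint -2.8571.

With y'=λy (z=hλ):
  y_{n+1} = y_n + z·[17/20·y_n + 3/20·y_{n+1}] ⇒ (1 − 3/20z)y_{n+1} = (1 + 17/20z)y_n
  R(z) = (1 + 17/20z)/(1 − 3/20z).

Find x<0 with |R(x)|<1.
x=-1.72: |R|=0.3672
R=−1: 1+17/20x = −1+3/20x ⇒ -7/10x=2 ⇒ x=2/(-7/10)=-2.8571
Confirm numerically:
  x=-2.764: |R|=0.95391 <1
  x=-2.296: |R|=0.70783 <1
  x=-2.010: |R|=0.54437 <1
  x=-1.949: |R|=0.50811 <1
  x=-3.175: |R|=1.15072 >1
  x=-3.154: |R|=1.14106 >1
  x=-2.914: |R|=1.02769 >1
So |R|<1 on (-2.8571, 0).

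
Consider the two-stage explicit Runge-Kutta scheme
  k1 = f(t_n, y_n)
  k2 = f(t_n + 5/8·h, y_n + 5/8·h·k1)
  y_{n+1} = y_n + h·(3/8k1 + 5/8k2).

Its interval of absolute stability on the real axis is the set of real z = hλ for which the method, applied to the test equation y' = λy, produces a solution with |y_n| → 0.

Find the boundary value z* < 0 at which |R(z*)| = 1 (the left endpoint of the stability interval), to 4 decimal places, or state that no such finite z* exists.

Set f=λy, z=hλ:
  k1=λy_n ⇒ h·k1=z·y_n;  k2=λ(1+5/8z)y_n ⇒ h·k2=z(1+5/8z)y_n
  y_{n+1}/y_n = 1 + 3/8z + 5/8z(1+5/8z) = 1 + z + 25/64z²
  R(z) = 1 + z + 25/64z².

Boundary: |R(x)|=1, x<0.
x=-1.3: |R|=0.3602
R=1: x+25/64x²=0 ⇒ x=−64/25=-2.5600; min R=1−1/(4·25/64)=0.3600>−1
Confirm numerically:
  x=-2.389: |R|=0.84042 <1
  x=-2.105: |R|=0.62587 <1
  x=-1.636: |R|=0.40951 <1
  x=-3.157: |R|=1.73622 >1
  x=-3.031: |R|=1.55766 >1
  x=-2.942: |R|=1.43900 >1
Interval (-2.5600, 0).

z* = -2.5600.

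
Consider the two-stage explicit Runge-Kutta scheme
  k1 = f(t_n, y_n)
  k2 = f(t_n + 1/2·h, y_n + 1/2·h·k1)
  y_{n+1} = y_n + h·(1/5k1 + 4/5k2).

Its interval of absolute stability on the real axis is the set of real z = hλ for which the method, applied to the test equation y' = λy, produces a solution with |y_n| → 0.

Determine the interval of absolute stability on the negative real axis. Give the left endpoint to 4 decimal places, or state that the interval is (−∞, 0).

z∈(-2.5000,0).

Test eqn y'=λy, z=hλ:
  k1=λy_n ⇒ h·k1=z·y_n;  k2=λ(1+1/2z)y_n ⇒ h·k2=z(1+1/2z)y_n
  y_{n+1}/y_n = 1 + 1/5z + 4/5z(1+1/2z) = 1 + z + 2/5z²
  so R(z) = 1 + z + 2/5z².

Boundary: |R(x)|=1, x<0.
x=-0.41: |R|=0.6572
R=1: x+2/5x²=0 ⇒ x=−5/2=-2.5000; min R=1−1/(4·2/5)=0.3750>−1
Confirm numerically:
  x=-1.734: |R|=0.46870 <1
  x=-1.704: |R|=0.45745 <1
  x=-1.638: |R|=0.43522 <1
  x=-1.412: |R|=0.38550 <1
  x=-2.971: |R|=1.55974 >1
  x=-2.875: |R|=1.43125 >1
  x=-2.823: |R|=1.36473 >1
Interval (-2.5000, 0).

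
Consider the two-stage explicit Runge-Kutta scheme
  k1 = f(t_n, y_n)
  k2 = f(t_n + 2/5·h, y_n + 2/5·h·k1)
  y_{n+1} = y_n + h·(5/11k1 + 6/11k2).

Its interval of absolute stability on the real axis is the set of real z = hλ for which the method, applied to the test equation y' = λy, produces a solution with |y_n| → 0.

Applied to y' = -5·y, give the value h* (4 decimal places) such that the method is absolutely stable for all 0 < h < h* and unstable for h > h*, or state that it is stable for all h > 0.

(-4.5833,0); λ=-5 ⇒ h* = (55/12)/5 = 0.9167.

With y'=λy (z=hλ):
  k1=λy_n ⇒ h·k1=z·y_n;  k2=λ(1+2/5z)y_n ⇒ h·k2=z(1+2/5z)y_n
  y_{n+1}/y_n = 1 + 5/11z + 6/11z(1+2/5z) = 1 + z + 12/55z²
  so R(z) = 1 + z + 12/55z².

Boundary: |R(x)|=1, x<0.
x=-1.31: |R|=0.0644
R=1: x+12/55x²=0 ⇒ x=−55/12=-4.5833; min R=1−1/(4·12/55)=-0.1458>−1
Confirm numerically:
  x=-4.135: |R|=0.59552 <1
  x=-3.966: |R|=0.46582 <1
  x=-3.264: |R|=0.06044 <1
  x=-4.894: |R|=1.33172 >1
  x=-4.890: |R|=1.32719 >1
  x=-4.719: |R|=1.13968 >1
So |R|<1 on (-4.5833, 0).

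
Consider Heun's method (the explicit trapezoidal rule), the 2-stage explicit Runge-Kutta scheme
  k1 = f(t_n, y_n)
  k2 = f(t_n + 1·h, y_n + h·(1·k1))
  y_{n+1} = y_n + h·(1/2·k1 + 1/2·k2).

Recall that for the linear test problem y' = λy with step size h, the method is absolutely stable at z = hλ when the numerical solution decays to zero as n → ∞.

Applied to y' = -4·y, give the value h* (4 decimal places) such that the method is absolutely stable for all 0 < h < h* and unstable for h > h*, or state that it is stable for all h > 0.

(-2.0000,0); λ=-4 ⇒ h* = 0.5000.

With y'=λy (z=hλ):
  order 2, 2-stage ⇒ R(z)=1+z+z^2/2
  (e.g. R(-1.14)=0.50980, |R|=0.50980)

Solve |R(x)|<1 on ℝ⁻.
x=-1.14: |R|=0.5098
|R(-0.79)|=0.5221 |R(-0.59)|=0.5840 |R(-0.52)|=0.6152
Bisect:
  x_lo=-2.6874 |R|=1.9237  x_hi=-0.1878 |R|=0.8298
  mid=-1.43764 |R|=0.59576 →hi
  mid=-2.06254 |R|=1.06449 →lo
  mid=-1.75009 |R|=0.78132 →hi
  mid=-1.90631 |R|=0.91070 →hi
  mid=-1.98443 |R|=0.98455 →hi
  mid=-2.02348 |R|=1.02376 →lo
  mid=-2.00395 |R|=1.00396 →lo
  mid=-1.99419 |R|=0.99421 →hi
  ...
  [-2.00014,-1.99999] ⇒ x*=-2.0000
So |R|<1 on (-2.0000, 0).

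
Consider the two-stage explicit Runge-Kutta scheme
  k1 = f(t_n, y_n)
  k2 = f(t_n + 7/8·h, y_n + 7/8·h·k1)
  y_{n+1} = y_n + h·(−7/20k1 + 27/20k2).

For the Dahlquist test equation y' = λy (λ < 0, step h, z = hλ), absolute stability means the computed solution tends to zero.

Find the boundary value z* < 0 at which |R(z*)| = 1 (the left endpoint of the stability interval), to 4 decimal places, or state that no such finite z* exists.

On y'=λy, z=hλ:
  k1=λy_n ⇒ h·k1=z·y_n;  k2=λ(1+7/8z)y_n ⇒ h·k2=z(1+7/8z)y_n
  y_{n+1}/y_n = 1 − 7/20z + 27/20z(1+7/8z) = 1 + z + 189/160z²
  Hence R(z) = 1 + z + 189/160z².

Need |R(x)|<1, x<0.
x=-0.32: |R|=0.8010
R=1: x+189/160x²=0 ⇒ x=−160/189=-0.8466; min R=1−1/(4·189/160)=0.7884>−1
Confirm numerically:
  x=-0.512: |R|=0.79766 <1
  x=-0.483: |R|=0.79257 <1
  x=-0.456: |R|=0.78962 <1
  x=-1.379: |R|=1.86731 >1
  x=-0.913: |R|=1.07165 >1
So |R|<1 on (-0.8466, 0).

z* = -0.8466.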